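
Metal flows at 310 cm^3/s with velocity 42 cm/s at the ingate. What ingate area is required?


Formula: A_ingate = Q / v  (continuity equation)
A = 310 cm^3/s / 42 cm/s = 7.3810 cm^2

7.3810 cm^2


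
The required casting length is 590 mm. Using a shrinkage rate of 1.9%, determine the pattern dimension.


Formula: L_pattern = L_casting * (1 + shrinkage_rate/100)
Shrinkage factor = 1 + 1.9/100 = 1.019
L_pattern = 590 mm * 1.019 = 601.2100 mm


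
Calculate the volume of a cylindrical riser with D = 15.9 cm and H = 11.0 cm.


Formula: V = pi * (D/2)^2 * H  (cylinder volume)
Radius = D/2 = 15.9/2 = 7.95 cm
V = pi * 7.95^2 * 11.0 = 2184.1216 cm^3

2184.1216 cm^3


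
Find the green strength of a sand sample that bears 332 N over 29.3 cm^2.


Formula: Compressive Strength = Force / Area
Strength = 332 N / 29.3 cm^2 = 11.3311 N/cm^2

11.3311 N/cm^2


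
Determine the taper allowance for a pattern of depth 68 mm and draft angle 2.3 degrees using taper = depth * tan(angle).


Formula: taper = depth * tan(draft_angle)
tan(2.3 deg) = 0.0401641
taper = 68 mm * 0.0401641 = 2.7312 mm

Answer: 2.7312 mm


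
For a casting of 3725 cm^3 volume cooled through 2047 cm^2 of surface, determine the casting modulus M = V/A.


Formula: Casting Modulus M = V / A
M = 3725 cm^3 / 2047 cm^2 = 1.8197 cm

Final answer: 1.8197 cm


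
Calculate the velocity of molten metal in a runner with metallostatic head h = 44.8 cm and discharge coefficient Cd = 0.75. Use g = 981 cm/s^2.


Formula: v = Cd * sqrt(2 * g * h)  (Torricelli with discharge coefficient)
2*g*h = 2 * 981 * 44.8 = 87897.6 cm^2/s^2
sqrt(87897.6) = 296.47529 cm/s
v = 0.75 * 296.47529 = 222.3565 cm/s

222.3565 cm/s


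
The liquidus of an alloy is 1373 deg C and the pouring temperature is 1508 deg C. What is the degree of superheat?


Formula: Superheat = T_pour - T_melt
Superheat = 1508 - 1373 = 135 deg C

Final answer: 135 deg C


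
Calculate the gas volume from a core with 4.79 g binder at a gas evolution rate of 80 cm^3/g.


Formula: V_gas = W_binder * gas_evolution_rate
V = 4.79 g * 80 cm^3/g = 383.2000 cm^3


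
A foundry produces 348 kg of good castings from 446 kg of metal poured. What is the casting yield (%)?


Formula: Casting Yield = (W_good / W_total) * 100
Yield = (348 kg / 446 kg) * 100 = 78.0269%

Final answer: 78.0269%


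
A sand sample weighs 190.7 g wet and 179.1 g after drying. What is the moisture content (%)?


Formula: MC = (W_wet - W_dry) / W_wet * 100
Water mass = 190.7 - 179.1 = 11.6 g
MC = 11.6 / 190.7 * 100 = 6.0829%


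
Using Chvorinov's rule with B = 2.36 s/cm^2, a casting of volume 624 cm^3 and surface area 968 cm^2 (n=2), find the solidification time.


Formula: t_s = B * (V/A)^n  (Chvorinov's rule, n=2)
Modulus M = V/A = 624/968 = 0.644628 cm
M^2 = 0.644628^2 = 0.415545 cm^2
t_s = 2.36 * 0.415545 = 0.9807 s


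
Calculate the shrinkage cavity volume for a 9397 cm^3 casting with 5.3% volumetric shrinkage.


Formula: V_shrink = V_casting * shrinkage_pct / 100
V_shrink = 9397 cm^3 * 5.3 / 100 = 498.0410 cm^3

Final answer: 498.0410 cm^3


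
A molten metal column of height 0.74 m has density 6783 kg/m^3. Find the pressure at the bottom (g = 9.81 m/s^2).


Formula: P = rho * g * h
rho * g = 6783 * 9.81 = 66541.23 N/m^3
P = 66541.23 * 0.74 = 49240.5102 Pa

Final answer: 49240.5102 Pa


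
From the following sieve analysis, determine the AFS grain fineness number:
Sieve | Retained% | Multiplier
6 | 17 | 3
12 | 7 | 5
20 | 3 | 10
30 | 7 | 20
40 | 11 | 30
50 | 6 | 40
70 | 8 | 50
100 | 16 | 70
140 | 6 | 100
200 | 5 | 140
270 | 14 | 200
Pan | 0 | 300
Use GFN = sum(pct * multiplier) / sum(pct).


Formula: GFN = sum(pct * multiplier) / sum(pct)
sum(pct * multiplier) = 6446
sum(pct) = 100
GFN = 6446 / 100 = 64.46


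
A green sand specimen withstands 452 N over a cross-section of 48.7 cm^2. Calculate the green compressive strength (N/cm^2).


Formula: Compressive Strength = Force / Area
Strength = 452 N / 48.7 cm^2 = 9.2813 N/cm^2

Final answer: 9.2813 N/cm^2


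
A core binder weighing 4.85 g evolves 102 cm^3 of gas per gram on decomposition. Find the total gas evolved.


Formula: V_gas = W_binder * gas_evolution_rate
V = 4.85 g * 102 cm^3/g = 494.7000 cm^3

Final answer: 494.7000 cm^3


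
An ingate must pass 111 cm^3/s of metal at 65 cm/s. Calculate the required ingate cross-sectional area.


Formula: A_ingate = Q / v  (continuity equation)
A = 111 cm^3/s / 65 cm/s = 1.7077 cm^2

Final answer: 1.7077 cm^2


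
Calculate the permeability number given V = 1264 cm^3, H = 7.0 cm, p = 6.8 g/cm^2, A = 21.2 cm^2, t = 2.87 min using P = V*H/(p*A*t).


Formula: Permeability Number P = (V * H) / (p * A * t)
Numerator: V * H = 1264 * 7.0 = 8848.0
Denominator: p * A * t = 6.8 * 21.2 * 2.87 = 413.7392
P = 8848.0 / 413.7392 = 21.3855

21.3855


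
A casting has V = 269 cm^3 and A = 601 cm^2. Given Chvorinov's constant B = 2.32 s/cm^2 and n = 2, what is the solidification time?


Formula: t_s = B * (V/A)^n  (Chvorinov's rule, n=2)
Modulus M = V/A = 269/601 = 0.447587 cm
M^2 = 0.447587^2 = 0.200334 cm^2
t_s = 2.32 * 0.200334 = 0.4648 s


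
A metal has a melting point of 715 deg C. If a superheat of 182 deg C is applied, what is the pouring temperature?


Formula: T_pour = T_melt + Superheat
T_pour = 715 + 182 = 897 deg C

Answer: 897 deg C


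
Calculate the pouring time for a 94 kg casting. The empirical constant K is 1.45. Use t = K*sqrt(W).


Formula: t = K * sqrt(W)
sqrt(W) = sqrt(94) = 9.69536
t = 1.45 * 9.69536 = 14.0583 s


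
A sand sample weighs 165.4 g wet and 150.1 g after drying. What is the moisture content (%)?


Formula: MC = (W_wet - W_dry) / W_wet * 100
Water mass = 165.4 - 150.1 = 15.3 g
MC = 15.3 / 165.4 * 100 = 9.2503%

Answer: 9.2503%


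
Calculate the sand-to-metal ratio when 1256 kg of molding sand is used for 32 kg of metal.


Formula: Sand-to-Metal Ratio = W_sand / W_metal
Ratio = 1256 kg / 32 kg = 39.2500

39.2500


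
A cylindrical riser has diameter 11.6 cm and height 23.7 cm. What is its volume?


Formula: V = pi * (D/2)^2 * H  (cylinder volume)
Radius = D/2 = 11.6/2 = 5.8 cm
V = pi * 5.8^2 * 23.7 = 2504.6913 cm^3

Final answer: 2504.6913 cm^3


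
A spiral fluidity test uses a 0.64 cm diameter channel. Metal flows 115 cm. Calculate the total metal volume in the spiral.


Formula: V = pi * (d/2)^2 * L  (cylinder volume)
Radius = 0.64/2 = 0.32 cm
V = pi * 0.32^2 * 115 = 36.9954 cm^3

Final answer: 36.9954 cm^3


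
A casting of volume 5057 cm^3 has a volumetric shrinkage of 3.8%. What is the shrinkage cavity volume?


Formula: V_shrink = V_casting * shrinkage_pct / 100
V_shrink = 5057 cm^3 * 3.8 / 100 = 192.1660 cm^3


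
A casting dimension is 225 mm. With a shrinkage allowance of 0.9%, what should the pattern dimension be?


Formula: L_pattern = L_casting * (1 + shrinkage_rate/100)
Shrinkage factor = 1 + 0.9/100 = 1.009
L_pattern = 225 mm * 1.009 = 227.0250 mm

Final answer: 227.0250 mm


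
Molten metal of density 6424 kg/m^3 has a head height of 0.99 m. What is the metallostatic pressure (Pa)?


Formula: P = rho * g * h
rho * g = 6424 * 9.81 = 63019.44 N/m^3
P = 63019.44 * 0.99 = 62389.2456 Pa

Answer: 62389.2456 Pa


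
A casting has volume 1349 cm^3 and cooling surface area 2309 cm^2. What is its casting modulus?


Formula: Casting Modulus M = V / A
M = 1349 cm^3 / 2309 cm^2 = 0.5842 cm

Answer: 0.5842 cm


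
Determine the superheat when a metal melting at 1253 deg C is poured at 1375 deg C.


Formula: Superheat = T_pour - T_melt
Superheat = 1375 - 1253 = 122 deg C

Answer: 122 deg C


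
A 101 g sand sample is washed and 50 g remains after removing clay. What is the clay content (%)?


Formula: Clay% = (W_total - W_washed) / W_total * 100
Clay mass = 101 - 50 = 51 g
Clay% = 51 / 101 * 100 = 50.4950%


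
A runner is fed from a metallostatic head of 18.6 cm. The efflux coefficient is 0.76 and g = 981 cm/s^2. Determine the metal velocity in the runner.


Formula: v = Cd * sqrt(2 * g * h)  (Torricelli with discharge coefficient)
2*g*h = 2 * 981 * 18.6 = 36493.2 cm^2/s^2
sqrt(36493.2) = 191.03193 cm/s
v = 0.76 * 191.03193 = 145.1843 cm/s

Answer: 145.1843 cm/s


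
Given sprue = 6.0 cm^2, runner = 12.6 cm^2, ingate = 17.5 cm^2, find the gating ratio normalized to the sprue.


Sprue:Runner:Ingate = 1 : 12.6/6.0 : 17.5/6.0 = 1:2.10:2.92

1:2.10:2.92


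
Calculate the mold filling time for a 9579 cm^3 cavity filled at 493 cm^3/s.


Formula: t_fill = V_mold / Q_flow
t = 9579 cm^3 / 493 cm^3/s = 19.4300 s

Answer: 19.4300 s


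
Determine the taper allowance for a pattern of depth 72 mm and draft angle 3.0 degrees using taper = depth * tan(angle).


Formula: taper = depth * tan(draft_angle)
tan(3.0 deg) = 0.0524078
taper = 72 mm * 0.0524078 = 3.7734 mm

3.7734 mm


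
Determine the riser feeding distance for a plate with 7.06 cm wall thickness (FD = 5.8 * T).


Formula: FD = 5.8 * T  (riser feeding-distance rule)
FD = 5.8 * 7.06 cm = 40.9480 cm


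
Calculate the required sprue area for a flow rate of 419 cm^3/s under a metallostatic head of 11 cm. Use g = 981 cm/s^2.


Formula: v = sqrt(2*g*h), A = Q/v
Velocity: v = sqrt(2 * 981 * 11) = sqrt(21582) = 146.9081 cm/s
Sprue area: A = Q / v = 419 / 146.9081 = 2.8521 cm^2

Answer: 2.8521 cm^2


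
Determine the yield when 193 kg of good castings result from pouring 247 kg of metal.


Formula: Casting Yield = (W_good / W_total) * 100
Yield = (193 kg / 247 kg) * 100 = 78.1377%

78.1377%


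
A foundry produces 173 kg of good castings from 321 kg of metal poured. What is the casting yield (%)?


Formula: Casting Yield = (W_good / W_total) * 100
Yield = (173 kg / 321 kg) * 100 = 53.8941%

Answer: 53.8941%


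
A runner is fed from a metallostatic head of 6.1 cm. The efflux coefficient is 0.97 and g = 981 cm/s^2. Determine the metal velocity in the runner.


Formula: v = Cd * sqrt(2 * g * h)  (Torricelli with discharge coefficient)
2*g*h = 2 * 981 * 6.1 = 11968.2 cm^2/s^2
sqrt(11968.2) = 109.39927 cm/s
v = 0.97 * 109.39927 = 106.1173 cm/s

Answer: 106.1173 cm/s


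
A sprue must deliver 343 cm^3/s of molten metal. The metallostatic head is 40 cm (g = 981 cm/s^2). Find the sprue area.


Formula: v = sqrt(2*g*h), A = Q/v
Velocity: v = sqrt(2 * 981 * 40) = sqrt(78480) = 280.1428 cm/s
Sprue area: A = Q / v = 343 / 280.1428 = 1.2244 cm^2

Answer: 1.2244 cm^2


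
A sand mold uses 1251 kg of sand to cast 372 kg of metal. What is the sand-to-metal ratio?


Formula: Sand-to-Metal Ratio = W_sand / W_metal
Ratio = 1251 kg / 372 kg = 3.3629


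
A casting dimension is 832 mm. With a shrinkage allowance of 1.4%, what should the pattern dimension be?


Formula: L_pattern = L_casting * (1 + shrinkage_rate/100)
Shrinkage factor = 1 + 1.4/100 = 1.014
L_pattern = 832 mm * 1.014 = 843.6480 mm

Final answer: 843.6480 mm


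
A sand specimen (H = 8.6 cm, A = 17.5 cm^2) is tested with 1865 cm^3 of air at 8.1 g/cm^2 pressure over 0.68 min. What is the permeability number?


Formula: Permeability Number P = (V * H) / (p * A * t)
Numerator: V * H = 1865 * 8.6 = 16039.0
Denominator: p * A * t = 8.1 * 17.5 * 0.68 = 96.39
P = 16039.0 / 96.39 = 166.3969

166.3969


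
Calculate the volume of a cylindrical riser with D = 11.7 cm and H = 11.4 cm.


Formula: V = pi * (D/2)^2 * H  (cylinder volume)
Radius = D/2 = 11.7/2 = 5.85 cm
V = pi * 5.85^2 * 11.4 = 1225.6500 cm^3

Answer: 1225.6500 cm^3


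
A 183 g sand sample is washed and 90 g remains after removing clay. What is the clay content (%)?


Formula: Clay% = (W_total - W_washed) / W_total * 100
Clay mass = 183 - 90 = 93 g
Clay% = 93 / 183 * 100 = 50.8197%

50.8197%


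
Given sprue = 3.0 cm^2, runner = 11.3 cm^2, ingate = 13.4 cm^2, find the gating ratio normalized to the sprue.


Sprue:Runner:Ingate = 1 : 11.3/3.0 : 13.4/3.0 = 1:3.77:4.47


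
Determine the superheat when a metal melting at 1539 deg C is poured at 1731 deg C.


Formula: Superheat = T_pour - T_melt
Superheat = 1731 - 1539 = 192 deg C

192 deg C


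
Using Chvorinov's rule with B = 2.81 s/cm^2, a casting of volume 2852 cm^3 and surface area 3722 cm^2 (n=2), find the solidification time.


Formula: t_s = B * (V/A)^n  (Chvorinov's rule, n=2)
Modulus M = V/A = 2852/3722 = 0.766255 cm
M^2 = 0.766255^2 = 0.587147 cm^2
t_s = 2.81 * 0.587147 = 1.6499 s


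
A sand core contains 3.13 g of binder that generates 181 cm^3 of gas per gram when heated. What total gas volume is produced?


Formula: V_gas = W_binder * gas_evolution_rate
V = 3.13 g * 181 cm^3/g = 566.5300 cm^3


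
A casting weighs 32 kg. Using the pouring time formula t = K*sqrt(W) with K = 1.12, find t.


Formula: t = K * sqrt(W)
sqrt(W) = sqrt(32) = 5.65685
t = 1.12 * 5.65685 = 6.3357 s

6.3357 s


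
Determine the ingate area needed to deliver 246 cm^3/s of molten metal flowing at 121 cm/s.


Formula: A_ingate = Q / v  (continuity equation)
A = 246 cm^3/s / 121 cm/s = 2.0331 cm^2

Final answer: 2.0331 cm^2


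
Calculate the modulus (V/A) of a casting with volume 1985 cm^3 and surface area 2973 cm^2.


Formula: Casting Modulus M = V / A
M = 1985 cm^3 / 2973 cm^2 = 0.6677 cm


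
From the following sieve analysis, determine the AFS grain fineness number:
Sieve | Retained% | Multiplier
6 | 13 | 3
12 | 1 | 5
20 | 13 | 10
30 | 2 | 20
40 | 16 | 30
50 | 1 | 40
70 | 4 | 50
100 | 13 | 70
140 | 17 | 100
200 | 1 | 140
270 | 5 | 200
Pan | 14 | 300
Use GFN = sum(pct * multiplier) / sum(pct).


Formula: GFN = sum(pct * multiplier) / sum(pct)
sum(pct * multiplier) = 8884
sum(pct) = 100
GFN = 8884 / 100 = 88.84

88.84


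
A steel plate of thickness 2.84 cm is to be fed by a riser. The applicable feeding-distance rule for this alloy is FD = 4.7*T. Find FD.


Formula: FD = 4.7 * T  (riser feeding-distance rule)
FD = 4.7 * 2.84 cm = 13.3480 cm

Final answer: 13.3480 cm


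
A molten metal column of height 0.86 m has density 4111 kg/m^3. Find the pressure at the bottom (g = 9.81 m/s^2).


Formula: P = rho * g * h
rho * g = 4111 * 9.81 = 40328.91 N/m^3
P = 40328.91 * 0.86 = 34682.8626 Pa

34682.8626 Pa


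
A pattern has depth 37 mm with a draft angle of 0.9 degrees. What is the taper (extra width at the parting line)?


Formula: taper = depth * tan(draft_angle)
tan(0.9 deg) = 0.0157093
taper = 37 mm * 0.0157093 = 0.5812 mm

Answer: 0.5812 mm


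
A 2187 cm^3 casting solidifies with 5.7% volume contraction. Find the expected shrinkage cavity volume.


Formula: V_shrink = V_casting * shrinkage_pct / 100
V_shrink = 2187 cm^3 * 5.7 / 100 = 124.6590 cm^3


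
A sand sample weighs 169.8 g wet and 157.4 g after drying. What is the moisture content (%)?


Formula: MC = (W_wet - W_dry) / W_wet * 100
Water mass = 169.8 - 157.4 = 12.4 g
MC = 12.4 / 169.8 * 100 = 7.3027%


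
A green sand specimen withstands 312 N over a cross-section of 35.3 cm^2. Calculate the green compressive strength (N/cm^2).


Formula: Compressive Strength = Force / Area
Strength = 312 N / 35.3 cm^2 = 8.8385 N/cm^2

Answer: 8.8385 N/cm^2


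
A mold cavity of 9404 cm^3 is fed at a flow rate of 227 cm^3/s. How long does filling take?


Formula: t_fill = V_mold / Q_flow
t = 9404 cm^3 / 227 cm^3/s = 41.4273 s

Answer: 41.4273 s


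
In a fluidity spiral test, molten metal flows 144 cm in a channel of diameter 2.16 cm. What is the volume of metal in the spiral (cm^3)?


Formula: V = pi * (d/2)^2 * L  (cylinder volume)
Radius = 2.16/2 = 1.08 cm
V = pi * 1.08^2 * 144 = 527.6669 cm^3

Answer: 527.6669 cm^3


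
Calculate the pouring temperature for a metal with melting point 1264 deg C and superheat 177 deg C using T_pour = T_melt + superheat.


Formula: T_pour = T_melt + Superheat
T_pour = 1264 + 177 = 1441 deg C


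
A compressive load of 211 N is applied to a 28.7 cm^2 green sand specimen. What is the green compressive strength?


Formula: Compressive Strength = Force / Area
Strength = 211 N / 28.7 cm^2 = 7.3519 N/cm^2

Final answer: 7.3519 N/cm^2


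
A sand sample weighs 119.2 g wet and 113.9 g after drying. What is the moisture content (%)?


Formula: MC = (W_wet - W_dry) / W_wet * 100
Water mass = 119.2 - 113.9 = 5.3 g
MC = 5.3 / 119.2 * 100 = 4.4463%

4.4463%


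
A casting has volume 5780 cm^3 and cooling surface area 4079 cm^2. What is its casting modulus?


Formula: Casting Modulus M = V / A
M = 5780 cm^3 / 4079 cm^2 = 1.4170 cm

Final answer: 1.4170 cm


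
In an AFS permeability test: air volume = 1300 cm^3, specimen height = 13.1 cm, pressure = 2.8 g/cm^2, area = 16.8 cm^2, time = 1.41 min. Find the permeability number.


Formula: Permeability Number P = (V * H) / (p * A * t)
Numerator: V * H = 1300 * 13.1 = 17030.0
Denominator: p * A * t = 2.8 * 16.8 * 1.41 = 66.3264
P = 17030.0 / 66.3264 = 256.7605

Final answer: 256.7605


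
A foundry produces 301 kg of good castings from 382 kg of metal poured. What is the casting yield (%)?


Formula: Casting Yield = (W_good / W_total) * 100
Yield = (301 kg / 382 kg) * 100 = 78.7958%


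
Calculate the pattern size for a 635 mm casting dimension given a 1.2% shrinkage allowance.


Formula: L_pattern = L_casting * (1 + shrinkage_rate/100)
Shrinkage factor = 1 + 1.2/100 = 1.012
L_pattern = 635 mm * 1.012 = 642.6200 mm

642.6200 mm


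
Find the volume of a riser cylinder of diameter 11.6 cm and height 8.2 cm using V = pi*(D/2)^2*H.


Formula: V = pi * (D/2)^2 * H  (cylinder volume)
Radius = D/2 = 11.6/2 = 5.8 cm
V = pi * 5.8^2 * 8.2 = 866.6021 cm^3

866.6021 cm^3


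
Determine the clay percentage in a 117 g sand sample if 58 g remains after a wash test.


Formula: Clay% = (W_total - W_washed) / W_total * 100
Clay mass = 117 - 58 = 59 g
Clay% = 59 / 117 * 100 = 50.4274%

Final answer: 50.4274%


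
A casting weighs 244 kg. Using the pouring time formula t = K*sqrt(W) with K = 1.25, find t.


Formula: t = K * sqrt(W)
sqrt(W) = sqrt(244) = 15.62050
t = 1.25 * 15.62050 = 19.5256 s


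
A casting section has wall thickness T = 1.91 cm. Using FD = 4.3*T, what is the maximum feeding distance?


Formula: FD = 4.3 * T  (riser feeding-distance rule)
FD = 4.3 * 1.91 cm = 8.2130 cm

Final answer: 8.2130 cm


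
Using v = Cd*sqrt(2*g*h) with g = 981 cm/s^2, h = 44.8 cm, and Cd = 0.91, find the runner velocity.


Formula: v = Cd * sqrt(2 * g * h)  (Torricelli with discharge coefficient)
2*g*h = 2 * 981 * 44.8 = 87897.6 cm^2/s^2
sqrt(87897.6) = 296.47529 cm/s
v = 0.91 * 296.47529 = 269.7925 cm/s

Final answer: 269.7925 cm/s


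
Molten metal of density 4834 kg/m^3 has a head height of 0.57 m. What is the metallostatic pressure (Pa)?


Formula: P = rho * g * h
rho * g = 4834 * 9.81 = 47421.54 N/m^3
P = 47421.54 * 0.57 = 27030.2778 Pa

Final answer: 27030.2778 Pa


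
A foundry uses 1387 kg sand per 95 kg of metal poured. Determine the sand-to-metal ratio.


Formula: Sand-to-Metal Ratio = W_sand / W_metal
Ratio = 1387 kg / 95 kg = 14.6000

Answer: 14.6000


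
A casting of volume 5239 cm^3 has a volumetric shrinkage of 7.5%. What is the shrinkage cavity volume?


Formula: V_shrink = V_casting * shrinkage_pct / 100
V_shrink = 5239 cm^3 * 7.5 / 100 = 392.9250 cm^3

Final answer: 392.9250 cm^3


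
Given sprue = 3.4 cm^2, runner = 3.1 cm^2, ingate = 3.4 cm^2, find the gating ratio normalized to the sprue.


Sprue:Runner:Ingate = 1 : 3.1/3.4 : 3.4/3.4 = 1:0.91:1.00

Final answer: 1:0.91:1.00


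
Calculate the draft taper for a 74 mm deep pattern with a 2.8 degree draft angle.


Formula: taper = depth * tan(draft_angle)
tan(2.8 deg) = 0.0489082
taper = 74 mm * 0.0489082 = 3.6192 mm

Final answer: 3.6192 mm


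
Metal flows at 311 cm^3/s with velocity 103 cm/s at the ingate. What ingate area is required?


Formula: A_ingate = Q / v  (continuity equation)
A = 311 cm^3/s / 103 cm/s = 3.0194 cm^2


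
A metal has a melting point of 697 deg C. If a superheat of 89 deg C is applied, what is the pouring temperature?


Formula: T_pour = T_melt + Superheat
T_pour = 697 + 89 = 786 deg C

786 deg C


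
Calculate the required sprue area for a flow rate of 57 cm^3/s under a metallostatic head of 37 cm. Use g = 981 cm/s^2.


Formula: v = sqrt(2*g*h), A = Q/v
Velocity: v = sqrt(2 * 981 * 37) = sqrt(72594) = 269.4327 cm/s
Sprue area: A = Q / v = 57 / 269.4327 = 0.2116 cm^2


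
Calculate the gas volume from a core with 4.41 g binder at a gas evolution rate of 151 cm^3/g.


Formula: V_gas = W_binder * gas_evolution_rate
V = 4.41 g * 151 cm^3/g = 665.9100 cm^3

Final answer: 665.9100 cm^3


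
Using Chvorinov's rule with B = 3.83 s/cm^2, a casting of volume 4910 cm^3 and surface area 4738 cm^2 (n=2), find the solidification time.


Formula: t_s = B * (V/A)^n  (Chvorinov's rule, n=2)
Modulus M = V/A = 4910/4738 = 1.036302 cm
M^2 = 1.036302^2 = 1.073922 cm^2
t_s = 3.83 * 1.073922 = 4.1131 s

4.1131 s


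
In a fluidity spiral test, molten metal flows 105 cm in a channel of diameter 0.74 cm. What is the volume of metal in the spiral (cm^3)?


Formula: V = pi * (d/2)^2 * L  (cylinder volume)
Radius = 0.74/2 = 0.37 cm
V = pi * 0.37^2 * 105 = 45.1588 cm^3


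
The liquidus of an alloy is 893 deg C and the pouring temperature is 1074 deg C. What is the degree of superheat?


Formula: Superheat = T_pour - T_melt
Superheat = 1074 - 893 = 181 deg C

Final answer: 181 deg C


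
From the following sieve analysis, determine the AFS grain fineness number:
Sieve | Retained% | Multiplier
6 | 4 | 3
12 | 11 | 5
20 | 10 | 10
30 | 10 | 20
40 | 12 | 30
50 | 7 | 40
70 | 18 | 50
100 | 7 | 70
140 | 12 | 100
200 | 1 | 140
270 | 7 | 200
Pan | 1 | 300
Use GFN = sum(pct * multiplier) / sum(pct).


Formula: GFN = sum(pct * multiplier) / sum(pct)
sum(pct * multiplier) = 5437
sum(pct) = 100
GFN = 5437 / 100 = 54.37


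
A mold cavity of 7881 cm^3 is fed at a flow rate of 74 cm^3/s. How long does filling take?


Formula: t_fill = V_mold / Q_flow
t = 7881 cm^3 / 74 cm^3/s = 106.5000 s

Answer: 106.5000 s


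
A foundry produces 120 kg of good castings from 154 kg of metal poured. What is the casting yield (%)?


Formula: Casting Yield = (W_good / W_total) * 100
Yield = (120 kg / 154 kg) * 100 = 77.9221%

Final answer: 77.9221%


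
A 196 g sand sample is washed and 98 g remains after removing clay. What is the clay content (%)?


Formula: Clay% = (W_total - W_washed) / W_total * 100
Clay mass = 196 - 98 = 98 g
Clay% = 98 / 196 * 100 = 50.0000%

Answer: 50.0000%


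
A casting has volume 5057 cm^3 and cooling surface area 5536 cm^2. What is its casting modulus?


Formula: Casting Modulus M = V / A
M = 5057 cm^3 / 5536 cm^2 = 0.9135 cm

Answer: 0.9135 cm


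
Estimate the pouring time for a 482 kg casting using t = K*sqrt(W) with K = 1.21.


Formula: t = K * sqrt(W)
sqrt(W) = sqrt(482) = 21.95450
t = 1.21 * 21.95450 = 26.5649 s


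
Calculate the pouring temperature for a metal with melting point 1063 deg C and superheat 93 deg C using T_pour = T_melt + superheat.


Formula: T_pour = T_melt + Superheat
T_pour = 1063 + 93 = 1156 deg C


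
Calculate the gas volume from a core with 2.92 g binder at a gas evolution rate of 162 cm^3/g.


Formula: V_gas = W_binder * gas_evolution_rate
V = 2.92 g * 162 cm^3/g = 473.0400 cm^3

Answer: 473.0400 cm^3


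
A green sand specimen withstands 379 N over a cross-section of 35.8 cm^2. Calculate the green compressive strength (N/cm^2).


Formula: Compressive Strength = Force / Area
Strength = 379 N / 35.8 cm^2 = 10.5866 N/cm^2

10.5866 N/cm^2


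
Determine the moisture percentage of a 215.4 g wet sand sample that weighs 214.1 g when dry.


Formula: MC = (W_wet - W_dry) / W_wet * 100
Water mass = 215.4 - 214.1 = 1.3 g
MC = 1.3 / 215.4 * 100 = 0.6035%


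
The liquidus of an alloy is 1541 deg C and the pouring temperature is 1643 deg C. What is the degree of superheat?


Formula: Superheat = T_pour - T_melt
Superheat = 1643 - 1541 = 102 deg C


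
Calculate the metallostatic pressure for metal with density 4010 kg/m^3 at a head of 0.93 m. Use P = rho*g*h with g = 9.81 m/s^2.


Formula: P = rho * g * h
rho * g = 4010 * 9.81 = 39338.1 N/m^3
P = 39338.1 * 0.93 = 36584.4330 Pa

Answer: 36584.4330 Pa


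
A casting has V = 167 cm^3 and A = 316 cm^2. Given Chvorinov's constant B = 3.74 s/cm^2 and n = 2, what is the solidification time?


Formula: t_s = B * (V/A)^n  (Chvorinov's rule, n=2)
Modulus M = V/A = 167/316 = 0.528481 cm
M^2 = 0.528481^2 = 0.279292 cm^2
t_s = 3.74 * 0.279292 = 1.0446 s

Final answer: 1.0446 s


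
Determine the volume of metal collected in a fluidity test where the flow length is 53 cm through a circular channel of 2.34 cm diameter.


Formula: V = pi * (d/2)^2 * L  (cylinder volume)
Radius = 2.34/2 = 1.17 cm
V = pi * 1.17^2 * 53 = 227.9279 cm^3

Final answer: 227.9279 cm^3


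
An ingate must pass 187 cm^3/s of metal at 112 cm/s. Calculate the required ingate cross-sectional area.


Formula: A_ingate = Q / v  (continuity equation)
A = 187 cm^3/s / 112 cm/s = 1.6696 cm^2

1.6696 cm^2


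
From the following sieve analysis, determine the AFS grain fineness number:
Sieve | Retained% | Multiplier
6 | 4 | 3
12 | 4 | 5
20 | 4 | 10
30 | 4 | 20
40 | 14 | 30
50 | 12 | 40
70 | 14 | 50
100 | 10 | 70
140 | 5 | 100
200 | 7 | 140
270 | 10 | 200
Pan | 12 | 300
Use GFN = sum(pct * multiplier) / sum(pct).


Formula: GFN = sum(pct * multiplier) / sum(pct)
sum(pct * multiplier) = 9532
sum(pct) = 100
GFN = 9532 / 100 = 95.32


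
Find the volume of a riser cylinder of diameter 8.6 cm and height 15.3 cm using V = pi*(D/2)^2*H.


Formula: V = pi * (D/2)^2 * H  (cylinder volume)
Radius = D/2 = 8.6/2 = 4.3 cm
V = pi * 4.3^2 * 15.3 = 888.7471 cm^3

Answer: 888.7471 cm^3


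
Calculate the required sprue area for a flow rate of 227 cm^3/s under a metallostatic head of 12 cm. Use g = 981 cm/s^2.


Formula: v = sqrt(2*g*h), A = Q/v
Velocity: v = sqrt(2 * 981 * 12) = sqrt(23544) = 153.4405 cm/s
Sprue area: A = Q / v = 227 / 153.4405 = 1.4794 cm^2

1.4794 cm^2


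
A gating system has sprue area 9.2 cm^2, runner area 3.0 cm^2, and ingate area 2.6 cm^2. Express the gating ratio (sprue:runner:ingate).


Sprue:Runner:Ingate = 1 : 3.0/9.2 : 2.6/9.2 = 1:0.33:0.28

Answer: 1:0.33:0.28


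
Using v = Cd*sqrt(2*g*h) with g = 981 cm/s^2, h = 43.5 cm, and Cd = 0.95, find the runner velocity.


Formula: v = Cd * sqrt(2 * g * h)  (Torricelli with discharge coefficient)
2*g*h = 2 * 981 * 43.5 = 85347.0 cm^2/s^2
sqrt(85347.0) = 292.14209 cm/s
v = 0.95 * 292.14209 = 277.5350 cm/s

Answer: 277.5350 cm/s


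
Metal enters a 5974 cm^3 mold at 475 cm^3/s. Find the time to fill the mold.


Formula: t_fill = V_mold / Q_flow
t = 5974 cm^3 / 475 cm^3/s = 12.5768 s


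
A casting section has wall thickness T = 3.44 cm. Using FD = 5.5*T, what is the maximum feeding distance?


Formula: FD = 5.5 * T  (riser feeding-distance rule)
FD = 5.5 * 3.44 cm = 18.9200 cm

Final answer: 18.9200 cm


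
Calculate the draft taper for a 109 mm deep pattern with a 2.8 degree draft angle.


Formula: taper = depth * tan(draft_angle)
tan(2.8 deg) = 0.0489082
taper = 109 mm * 0.0489082 = 5.3310 mm

5.3310 mm


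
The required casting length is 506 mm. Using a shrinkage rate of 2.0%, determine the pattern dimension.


Formula: L_pattern = L_casting * (1 + shrinkage_rate/100)
Shrinkage factor = 1 + 2.0/100 = 1.02
L_pattern = 506 mm * 1.02 = 516.1200 mm

Answer: 516.1200 mm


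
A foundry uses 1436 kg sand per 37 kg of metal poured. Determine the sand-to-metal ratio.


Formula: Sand-to-Metal Ratio = W_sand / W_metal
Ratio = 1436 kg / 37 kg = 38.8108

38.8108


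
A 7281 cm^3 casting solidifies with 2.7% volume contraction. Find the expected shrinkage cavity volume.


Formula: V_shrink = V_casting * shrinkage_pct / 100
V_shrink = 7281 cm^3 * 2.7 / 100 = 196.5870 cm^3

Final answer: 196.5870 cm^3


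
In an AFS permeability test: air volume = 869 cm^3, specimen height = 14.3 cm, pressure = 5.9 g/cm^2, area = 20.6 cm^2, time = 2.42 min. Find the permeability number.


Formula: Permeability Number P = (V * H) / (p * A * t)
Numerator: V * H = 869 * 14.3 = 12426.7
Denominator: p * A * t = 5.9 * 20.6 * 2.42 = 294.1268
P = 12426.7 / 294.1268 = 42.2495

Final answer: 42.2495


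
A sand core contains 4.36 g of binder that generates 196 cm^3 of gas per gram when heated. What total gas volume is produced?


Formula: V_gas = W_binder * gas_evolution_rate
V = 4.36 g * 196 cm^3/g = 854.5600 cm^3

Final answer: 854.5600 cm^3


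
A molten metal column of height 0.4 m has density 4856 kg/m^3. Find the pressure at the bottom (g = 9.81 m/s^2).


Formula: P = rho * g * h
rho * g = 4856 * 9.81 = 47637.36 N/m^3
P = 47637.36 * 0.4 = 19054.9440 Pa

Final answer: 19054.9440 Pa


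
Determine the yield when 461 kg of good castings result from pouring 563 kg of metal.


Formula: Casting Yield = (W_good / W_total) * 100
Yield = (461 kg / 563 kg) * 100 = 81.8828%

Final answer: 81.8828%


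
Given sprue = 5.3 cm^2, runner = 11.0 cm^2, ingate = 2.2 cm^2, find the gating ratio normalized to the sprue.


Sprue:Runner:Ingate = 1 : 11.0/5.3 : 2.2/5.3 = 1:2.08:0.42


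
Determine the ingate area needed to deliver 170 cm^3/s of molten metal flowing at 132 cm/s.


Formula: A_ingate = Q / v  (continuity equation)
A = 170 cm^3/s / 132 cm/s = 1.2879 cm^2

Answer: 1.2879 cm^2


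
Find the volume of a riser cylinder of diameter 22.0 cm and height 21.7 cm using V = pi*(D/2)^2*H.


Formula: V = pi * (D/2)^2 * H  (cylinder volume)
Radius = D/2 = 22.0/2 = 11.0 cm
V = pi * 11.0^2 * 21.7 = 8248.8798 cm^3

Answer: 8248.8798 cm^3


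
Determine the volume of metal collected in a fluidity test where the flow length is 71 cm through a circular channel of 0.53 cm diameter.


Formula: V = pi * (d/2)^2 * L  (cylinder volume)
Radius = 0.53/2 = 0.265 cm
V = pi * 0.265^2 * 71 = 15.6639 cm^3

Final answer: 15.6639 cm^3


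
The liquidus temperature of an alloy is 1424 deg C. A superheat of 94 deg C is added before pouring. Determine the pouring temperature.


Formula: T_pour = T_melt + Superheat
T_pour = 1424 + 94 = 1518 deg C

1518 deg C


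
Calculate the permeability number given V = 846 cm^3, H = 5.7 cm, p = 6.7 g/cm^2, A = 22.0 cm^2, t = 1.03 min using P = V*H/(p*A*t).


Formula: Permeability Number P = (V * H) / (p * A * t)
Numerator: V * H = 846 * 5.7 = 4822.2
Denominator: p * A * t = 6.7 * 22.0 * 1.03 = 151.822
P = 4822.2 / 151.822 = 31.7622

Answer: 31.7622


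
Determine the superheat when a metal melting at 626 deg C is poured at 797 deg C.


Formula: Superheat = T_pour - T_melt
Superheat = 797 - 626 = 171 deg C

Final answer: 171 deg C


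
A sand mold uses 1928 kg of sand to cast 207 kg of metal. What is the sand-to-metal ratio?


Formula: Sand-to-Metal Ratio = W_sand / W_metal
Ratio = 1928 kg / 207 kg = 9.3140

Final answer: 9.3140


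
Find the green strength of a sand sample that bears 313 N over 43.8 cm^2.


Formula: Compressive Strength = Force / Area
Strength = 313 N / 43.8 cm^2 = 7.1461 N/cm^2

7.1461 N/cm^2


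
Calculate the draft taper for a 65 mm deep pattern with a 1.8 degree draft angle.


Formula: taper = depth * tan(draft_angle)
tan(1.8 deg) = 0.0314263
taper = 65 mm * 0.0314263 = 2.0427 mm

2.0427 mm


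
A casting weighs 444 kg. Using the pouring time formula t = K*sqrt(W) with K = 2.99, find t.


Formula: t = K * sqrt(W)
sqrt(W) = sqrt(444) = 21.07131
t = 2.99 * 21.07131 = 63.0032 s

Answer: 63.0032 s


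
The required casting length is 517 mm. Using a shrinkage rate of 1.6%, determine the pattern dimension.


Formula: L_pattern = L_casting * (1 + shrinkage_rate/100)
Shrinkage factor = 1 + 1.6/100 = 1.016
L_pattern = 517 mm * 1.016 = 525.2720 mm

525.2720 mm


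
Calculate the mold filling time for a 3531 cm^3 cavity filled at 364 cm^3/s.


Formula: t_fill = V_mold / Q_flow
t = 3531 cm^3 / 364 cm^3/s = 9.7005 s

9.7005 s


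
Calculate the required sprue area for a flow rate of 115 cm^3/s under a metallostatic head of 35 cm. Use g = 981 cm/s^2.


Formula: v = sqrt(2*g*h), A = Q/v
Velocity: v = sqrt(2 * 981 * 35) = sqrt(68670) = 262.0496 cm/s
Sprue area: A = Q / v = 115 / 262.0496 = 0.4388 cm^2

Answer: 0.4388 cm^2


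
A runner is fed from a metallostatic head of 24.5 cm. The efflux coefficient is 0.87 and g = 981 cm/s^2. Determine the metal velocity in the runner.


Formula: v = Cd * sqrt(2 * g * h)  (Torricelli with discharge coefficient)
2*g*h = 2 * 981 * 24.5 = 48069.0 cm^2/s^2
sqrt(48069.0) = 219.24644 cm/s
v = 0.87 * 219.24644 = 190.7444 cm/s

Answer: 190.7444 cm/s


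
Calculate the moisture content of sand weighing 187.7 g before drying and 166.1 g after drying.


Formula: MC = (W_wet - W_dry) / W_wet * 100
Water mass = 187.7 - 166.1 = 21.6 g
MC = 21.6 / 187.7 * 100 = 11.5077%

11.5077%


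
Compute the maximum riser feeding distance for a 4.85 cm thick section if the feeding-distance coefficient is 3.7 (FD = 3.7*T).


Formula: FD = 3.7 * T  (riser feeding-distance rule)
FD = 3.7 * 4.85 cm = 17.9450 cm

Answer: 17.9450 cm


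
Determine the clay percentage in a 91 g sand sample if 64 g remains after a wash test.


Formula: Clay% = (W_total - W_washed) / W_total * 100
Clay mass = 91 - 64 = 27 g
Clay% = 27 / 91 * 100 = 29.6703%

Final answer: 29.6703%


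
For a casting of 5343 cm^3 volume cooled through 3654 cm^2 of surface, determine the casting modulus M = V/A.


Formula: Casting Modulus M = V / A
M = 5343 cm^3 / 3654 cm^2 = 1.4622 cm


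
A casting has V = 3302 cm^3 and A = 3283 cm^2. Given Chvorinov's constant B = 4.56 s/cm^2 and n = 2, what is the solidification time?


Formula: t_s = B * (V/A)^n  (Chvorinov's rule, n=2)
Modulus M = V/A = 3302/3283 = 1.005787 cm
M^2 = 1.005787^2 = 1.011607 cm^2
t_s = 4.56 * 1.011607 = 4.6129 s

Answer: 4.6129 s


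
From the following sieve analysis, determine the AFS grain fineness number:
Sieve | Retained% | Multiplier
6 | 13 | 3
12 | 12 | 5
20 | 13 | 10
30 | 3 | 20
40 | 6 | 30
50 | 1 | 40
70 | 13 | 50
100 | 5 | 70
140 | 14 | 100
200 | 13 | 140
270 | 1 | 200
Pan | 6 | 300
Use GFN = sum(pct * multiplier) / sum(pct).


Formula: GFN = sum(pct * multiplier) / sum(pct)
sum(pct * multiplier) = 6729
sum(pct) = 100
GFN = 6729 / 100 = 67.29

Answer: 67.29


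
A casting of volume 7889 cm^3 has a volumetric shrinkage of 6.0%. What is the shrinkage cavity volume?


Formula: V_shrink = V_casting * shrinkage_pct / 100
V_shrink = 7889 cm^3 * 6.0 / 100 = 473.3400 cm^3

Final answer: 473.3400 cm^3


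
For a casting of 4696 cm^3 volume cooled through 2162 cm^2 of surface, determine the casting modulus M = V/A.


Formula: Casting Modulus M = V / A
M = 4696 cm^3 / 2162 cm^2 = 2.1721 cm

Answer: 2.1721 cm


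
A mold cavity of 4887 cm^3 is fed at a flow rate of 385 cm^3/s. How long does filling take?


Formula: t_fill = V_mold / Q_flow
t = 4887 cm^3 / 385 cm^3/s = 12.6935 s

12.6935 s


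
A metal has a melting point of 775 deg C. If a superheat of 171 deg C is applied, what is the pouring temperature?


Formula: T_pour = T_melt + Superheat
T_pour = 775 + 171 = 946 deg C


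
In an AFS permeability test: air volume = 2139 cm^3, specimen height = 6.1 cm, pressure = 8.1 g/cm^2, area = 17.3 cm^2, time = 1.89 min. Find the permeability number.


Formula: Permeability Number P = (V * H) / (p * A * t)
Numerator: V * H = 2139 * 6.1 = 13047.9
Denominator: p * A * t = 8.1 * 17.3 * 1.89 = 264.8457
P = 13047.9 / 264.8457 = 49.2660

49.2660


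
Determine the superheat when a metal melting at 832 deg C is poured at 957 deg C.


Formula: Superheat = T_pour - T_melt
Superheat = 957 - 832 = 125 deg C

Final answer: 125 deg C


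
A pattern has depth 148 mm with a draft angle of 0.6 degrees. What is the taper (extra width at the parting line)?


Formula: taper = depth * tan(draft_angle)
tan(0.6 deg) = 0.0104724
taper = 148 mm * 0.0104724 = 1.5499 mm

Answer: 1.5499 mm


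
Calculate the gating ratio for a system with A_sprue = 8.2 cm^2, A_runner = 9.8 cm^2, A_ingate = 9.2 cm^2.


Sprue:Runner:Ingate = 1 : 9.8/8.2 : 9.2/8.2 = 1:1.20:1.12

1:1.20:1.12


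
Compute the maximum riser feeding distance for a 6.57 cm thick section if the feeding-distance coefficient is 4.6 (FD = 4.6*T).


Formula: FD = 4.6 * T  (riser feeding-distance rule)
FD = 4.6 * 6.57 cm = 30.2220 cm

Answer: 30.2220 cm


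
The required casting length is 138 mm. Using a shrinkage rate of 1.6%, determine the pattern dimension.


Formula: L_pattern = L_casting * (1 + shrinkage_rate/100)
Shrinkage factor = 1 + 1.6/100 = 1.016
L_pattern = 138 mm * 1.016 = 140.2080 mm

Final answer: 140.2080 mm


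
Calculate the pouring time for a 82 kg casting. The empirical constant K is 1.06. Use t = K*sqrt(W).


Formula: t = K * sqrt(W)
sqrt(W) = sqrt(82) = 9.05539
t = 1.06 * 9.05539 = 9.5987 s

Answer: 9.5987 s


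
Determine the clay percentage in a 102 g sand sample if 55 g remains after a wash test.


Formula: Clay% = (W_total - W_washed) / W_total * 100
Clay mass = 102 - 55 = 47 g
Clay% = 47 / 102 * 100 = 46.0784%

46.0784%


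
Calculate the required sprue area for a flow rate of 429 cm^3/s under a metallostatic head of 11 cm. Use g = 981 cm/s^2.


Formula: v = sqrt(2*g*h), A = Q/v
Velocity: v = sqrt(2 * 981 * 11) = sqrt(21582) = 146.9081 cm/s
Sprue area: A = Q / v = 429 / 146.9081 = 2.9202 cm^2

Final answer: 2.9202 cm^2


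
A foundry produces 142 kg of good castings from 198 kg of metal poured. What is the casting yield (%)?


Formula: Casting Yield = (W_good / W_total) * 100
Yield = (142 kg / 198 kg) * 100 = 71.7172%

Final answer: 71.7172%


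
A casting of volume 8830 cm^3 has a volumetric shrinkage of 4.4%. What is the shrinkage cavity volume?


Formula: V_shrink = V_casting * shrinkage_pct / 100
V_shrink = 8830 cm^3 * 4.4 / 100 = 388.5200 cm^3

Answer: 388.5200 cm^3


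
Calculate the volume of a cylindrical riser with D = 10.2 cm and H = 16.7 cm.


Formula: V = pi * (D/2)^2 * H  (cylinder volume)
Radius = D/2 = 10.2/2 = 5.1 cm
V = pi * 5.1^2 * 16.7 = 1364.6042 cm^3


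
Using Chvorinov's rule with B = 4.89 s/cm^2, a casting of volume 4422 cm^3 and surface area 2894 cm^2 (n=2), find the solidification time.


Formula: t_s = B * (V/A)^n  (Chvorinov's rule, n=2)
Modulus M = V/A = 4422/2894 = 1.527989 cm
M^2 = 1.527989^2 = 2.334750 cm^2
t_s = 4.89 * 2.334750 = 11.4169 s


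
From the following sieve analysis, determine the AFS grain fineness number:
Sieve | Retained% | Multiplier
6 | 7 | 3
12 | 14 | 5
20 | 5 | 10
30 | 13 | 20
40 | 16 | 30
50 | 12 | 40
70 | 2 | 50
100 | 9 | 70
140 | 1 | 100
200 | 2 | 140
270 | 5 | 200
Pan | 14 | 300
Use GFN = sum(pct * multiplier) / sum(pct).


Formula: GFN = sum(pct * multiplier) / sum(pct)
sum(pct * multiplier) = 7671
sum(pct) = 100
GFN = 7671 / 100 = 76.71

76.71


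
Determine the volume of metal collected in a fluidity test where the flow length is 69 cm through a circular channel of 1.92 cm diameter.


Formula: V = pi * (d/2)^2 * L  (cylinder volume)
Radius = 1.92/2 = 0.96 cm
V = pi * 0.96^2 * 69 = 199.7751 cm^3

Answer: 199.7751 cm^3


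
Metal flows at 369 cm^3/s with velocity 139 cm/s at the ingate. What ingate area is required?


Formula: A_ingate = Q / v  (continuity equation)
A = 369 cm^3/s / 139 cm/s = 2.6547 cm^2

Final answer: 2.6547 cm^2


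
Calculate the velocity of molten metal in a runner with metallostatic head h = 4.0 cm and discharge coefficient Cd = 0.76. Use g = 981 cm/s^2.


Formula: v = Cd * sqrt(2 * g * h)  (Torricelli with discharge coefficient)
2*g*h = 2 * 981 * 4.0 = 7848.0 cm^2/s^2
sqrt(7848.0) = 88.58894 cm/s
v = 0.76 * 88.58894 = 67.3276 cm/s
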